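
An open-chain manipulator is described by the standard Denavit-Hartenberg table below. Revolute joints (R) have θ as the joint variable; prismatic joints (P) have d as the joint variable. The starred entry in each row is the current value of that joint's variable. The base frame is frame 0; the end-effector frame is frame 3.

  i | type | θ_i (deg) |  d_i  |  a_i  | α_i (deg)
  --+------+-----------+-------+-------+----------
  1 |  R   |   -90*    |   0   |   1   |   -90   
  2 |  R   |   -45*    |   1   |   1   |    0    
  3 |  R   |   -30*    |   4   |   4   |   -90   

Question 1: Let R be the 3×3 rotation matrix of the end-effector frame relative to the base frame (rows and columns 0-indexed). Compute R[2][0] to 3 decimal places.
0.966

End-effector x-axis (col 0 of R) = (-0.0000,-0.2588,0.9659)
R[2][0] = 0.9659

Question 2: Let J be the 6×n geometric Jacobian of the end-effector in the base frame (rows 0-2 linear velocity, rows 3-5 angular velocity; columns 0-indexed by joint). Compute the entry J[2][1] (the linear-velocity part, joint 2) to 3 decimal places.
-1.742

axis z_1 = (1.0000,0.0000,0.0000); lever o_n−o_1 = (5.0000,-1.7424,4.5708)
cross product → J_v[:, 1] = (0.0000,-4.5708,-1.7424)
J_ω[:, 1] = z_1
entry J[2][1] = -1.7424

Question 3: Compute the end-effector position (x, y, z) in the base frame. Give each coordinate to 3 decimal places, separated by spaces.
5.000 -2.742 4.571

after link 1: o_1 = (0.0000, -1.0000, 0.0000)
after link 2: o_2 = (1.0000, -1.7071, 0.7071)
after link 3: o_3 = (5.0000, -2.7424, 4.5708)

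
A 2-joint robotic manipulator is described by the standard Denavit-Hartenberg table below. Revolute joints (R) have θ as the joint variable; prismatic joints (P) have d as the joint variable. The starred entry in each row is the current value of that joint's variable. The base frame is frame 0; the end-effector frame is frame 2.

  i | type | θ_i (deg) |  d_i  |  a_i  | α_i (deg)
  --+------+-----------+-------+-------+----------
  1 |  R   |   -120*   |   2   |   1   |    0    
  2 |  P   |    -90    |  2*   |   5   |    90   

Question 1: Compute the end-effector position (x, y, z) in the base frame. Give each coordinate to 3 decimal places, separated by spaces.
-4.830 1.634 4.000

after link 1: o_1 = (-0.5000, -0.8660, 2.0000)
after link 2: o_2 = (-4.8301, 1.6340, 4.0000)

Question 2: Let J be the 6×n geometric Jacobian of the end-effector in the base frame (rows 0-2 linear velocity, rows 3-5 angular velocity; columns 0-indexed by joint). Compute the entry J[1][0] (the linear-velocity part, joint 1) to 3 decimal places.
-4.830

axis z_0 = ẑ; lever o_n−o_0 = (-4.8301,1.6340,4.0000)
cross product → J_v[:, 0] = (-1.6340,-4.8301,0.0000)
J_ω[:, 0] = z_0
entry J[1][0] = -4.8301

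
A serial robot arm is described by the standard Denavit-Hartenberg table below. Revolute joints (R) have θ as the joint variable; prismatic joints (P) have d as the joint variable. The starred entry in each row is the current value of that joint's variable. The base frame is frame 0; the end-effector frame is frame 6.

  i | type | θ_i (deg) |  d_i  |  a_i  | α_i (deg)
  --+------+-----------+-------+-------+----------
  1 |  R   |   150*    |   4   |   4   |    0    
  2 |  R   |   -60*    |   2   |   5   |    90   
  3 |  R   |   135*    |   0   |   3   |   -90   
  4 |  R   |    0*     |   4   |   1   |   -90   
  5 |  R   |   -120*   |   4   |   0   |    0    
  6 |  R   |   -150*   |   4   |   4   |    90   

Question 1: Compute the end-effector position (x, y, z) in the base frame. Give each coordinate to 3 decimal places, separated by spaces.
-11.464 4.172 8.828

after link 1: o_1 = (-3.4641, 2.0000, 4.0000)
after link 2: o_2 = (-3.4641, 7.0000, 6.0000)
after link 3: o_3 = (-3.4641, 4.8787, 8.1213)
after link 4: o_4 = (-3.4641, 1.3431, 6.0000)
after link 5: o_5 = (-7.4641, 1.3431, 6.0000)
after link 6: o_6 = (-11.4641, 4.1716, 8.8284)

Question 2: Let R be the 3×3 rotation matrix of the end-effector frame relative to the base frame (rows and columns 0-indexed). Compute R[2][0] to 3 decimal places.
End-effector x-axis (col 0 of R) = (-0.0000,0.7071,0.7071)
R[2][0] = 0.7071

0.707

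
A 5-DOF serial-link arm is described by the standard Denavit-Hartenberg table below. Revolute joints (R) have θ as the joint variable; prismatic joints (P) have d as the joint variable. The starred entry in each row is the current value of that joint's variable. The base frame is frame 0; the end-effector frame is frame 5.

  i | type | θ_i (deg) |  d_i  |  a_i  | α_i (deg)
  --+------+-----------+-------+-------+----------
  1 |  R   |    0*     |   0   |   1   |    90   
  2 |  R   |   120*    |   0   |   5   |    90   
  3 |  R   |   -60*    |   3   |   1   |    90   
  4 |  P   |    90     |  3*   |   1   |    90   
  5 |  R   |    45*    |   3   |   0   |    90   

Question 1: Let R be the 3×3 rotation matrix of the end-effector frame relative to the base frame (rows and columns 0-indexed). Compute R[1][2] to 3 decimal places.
End-effector z-axis (col 2 of R) = (0.3062,-0.3536,0.8839)
R[1][2] = -0.3536

-0.354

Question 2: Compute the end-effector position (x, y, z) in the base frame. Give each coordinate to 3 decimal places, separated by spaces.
2.263 4.964 5.812

after link 1: o_1 = (1.0000, 0.0000, 0.0000)
after link 2: o_2 = (-1.5000, 0.0000, 4.3301)
after link 3: o_3 = (0.8481, 0.8660, 6.2631)
after link 4: o_4 = (3.0131, 2.3660, 4.5131)
after link 5: o_5 = (2.2631, 4.9641, 5.8122)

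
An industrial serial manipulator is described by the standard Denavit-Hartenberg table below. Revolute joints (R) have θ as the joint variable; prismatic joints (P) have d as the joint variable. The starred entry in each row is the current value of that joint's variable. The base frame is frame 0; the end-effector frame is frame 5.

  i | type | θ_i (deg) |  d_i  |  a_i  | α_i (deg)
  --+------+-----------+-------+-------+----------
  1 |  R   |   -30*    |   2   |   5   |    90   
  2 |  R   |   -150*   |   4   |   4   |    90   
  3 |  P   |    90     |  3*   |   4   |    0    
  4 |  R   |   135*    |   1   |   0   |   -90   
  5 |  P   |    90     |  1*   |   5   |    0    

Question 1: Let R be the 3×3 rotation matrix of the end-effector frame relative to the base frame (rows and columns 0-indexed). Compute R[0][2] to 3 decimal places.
End-effector z-axis (col 2 of R) = (-0.1768,0.9186,-0.3536)
R[0][2] = -0.1768

-0.177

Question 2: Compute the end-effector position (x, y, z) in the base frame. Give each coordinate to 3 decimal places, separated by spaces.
after link 1: o_1 = (4.3301, -2.5000, 2.0000)
after link 2: o_2 = (-0.6699, -4.2321, 0.0000)
after link 3: o_3 = (-3.9689, -6.9462, 2.5981)
after link 4: o_4 = (-4.4019, -6.6962, 3.4641)
after link 5: o_5 = (-2.4136, -7.0276, -1.2196)

-2.414 -7.028 -1.220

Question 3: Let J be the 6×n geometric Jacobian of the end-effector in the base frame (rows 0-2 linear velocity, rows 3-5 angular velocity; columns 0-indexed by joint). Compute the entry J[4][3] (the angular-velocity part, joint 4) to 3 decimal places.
0.250

axis z_3 = (-0.4330,0.2500,0.8660); lever o_n−o_3 = (1.5553,-0.0814,-3.8177)
cross product → J_v[:, 3] = (-0.8839,-0.3062,-0.3536)
J_ω[:, 3] = z_3
entry J[4][3] = 0.2500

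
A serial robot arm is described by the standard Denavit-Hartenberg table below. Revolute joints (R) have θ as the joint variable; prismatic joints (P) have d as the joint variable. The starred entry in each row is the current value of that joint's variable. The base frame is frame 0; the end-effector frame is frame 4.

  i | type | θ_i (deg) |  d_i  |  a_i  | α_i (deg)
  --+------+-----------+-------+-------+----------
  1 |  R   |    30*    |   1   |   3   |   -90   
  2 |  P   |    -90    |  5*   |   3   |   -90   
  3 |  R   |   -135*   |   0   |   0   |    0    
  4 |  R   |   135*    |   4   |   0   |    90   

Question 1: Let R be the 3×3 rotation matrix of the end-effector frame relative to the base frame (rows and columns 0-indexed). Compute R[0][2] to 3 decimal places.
End-effector z-axis (col 2 of R) = (-0.5000,0.8660,-0.0000)
R[0][2] = -0.5000

-0.500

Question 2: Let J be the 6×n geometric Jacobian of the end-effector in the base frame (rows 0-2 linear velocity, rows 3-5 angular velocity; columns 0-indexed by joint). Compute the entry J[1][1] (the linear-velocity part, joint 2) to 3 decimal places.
prismatic axis z_1 = (-0.5000,0.8660,0.0000)
J_v[:, 1] = z_1; J_ω[:, 1] = (0,0,0)
entry J[1][1] = 0.8660

0.866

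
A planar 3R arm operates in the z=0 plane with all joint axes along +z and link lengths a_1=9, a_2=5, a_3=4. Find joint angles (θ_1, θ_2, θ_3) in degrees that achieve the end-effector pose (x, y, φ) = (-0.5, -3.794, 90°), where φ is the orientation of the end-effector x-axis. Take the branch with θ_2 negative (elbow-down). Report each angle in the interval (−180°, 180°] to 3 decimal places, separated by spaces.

wrist centre = target − a_3·(cos φ, sin φ) = (-0.5000, -7.7940)
cos θ_2 = (60.9964−9²−5²)/(2·9·5) = -0.5000; θ_2 = -120.0026° (elbow-down)
β = atan2(-7.7940,-0.5000) = -93.6706°; ψ = atan2(-4.3300,6.4998) = -33.6706°
θ_1 = β − ψ = -60.0000°
θ_3 = φ − θ_1 − θ_2 = -89.9974° (wrapped to (-180°,180°])

-60.000 -120.003 -89.997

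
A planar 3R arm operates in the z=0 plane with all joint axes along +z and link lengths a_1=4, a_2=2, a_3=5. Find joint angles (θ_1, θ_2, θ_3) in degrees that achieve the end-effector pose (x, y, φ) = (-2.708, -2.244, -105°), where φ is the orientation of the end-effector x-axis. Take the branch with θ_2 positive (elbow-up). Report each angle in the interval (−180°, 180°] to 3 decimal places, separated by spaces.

wrist centre = target − a_3·(cos φ, sin φ) = (-1.4139, 2.5856)
cos θ_2 = (8.6846−4²−2²)/(2·4·2) = -0.7072; θ_2 = 135.0085° (elbow-up)
β = atan2(2.5856,-1.4139) = 118.6713°; ψ = atan2(1.4140,2.5856) = 28.6734°
θ_1 = β − ψ = 89.9978°
θ_3 = φ − θ_1 − θ_2 = 29.9936° (wrapped to (-180°,180°])

89.998 135.009 29.994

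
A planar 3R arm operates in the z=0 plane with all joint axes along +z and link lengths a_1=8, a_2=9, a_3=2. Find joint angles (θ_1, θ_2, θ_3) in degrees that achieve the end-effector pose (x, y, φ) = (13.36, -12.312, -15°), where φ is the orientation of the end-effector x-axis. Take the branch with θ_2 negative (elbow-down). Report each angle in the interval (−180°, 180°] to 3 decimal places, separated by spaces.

wrist centre = target − a_3·(cos φ, sin φ) = (11.4281, -11.7944)
cos θ_2 = (269.7095−8²−9²)/(2·8·9) = 0.8660; θ_2 = -29.9985° (elbow-down)
β = atan2(-11.7944,11.4281) = -45.9035°; ψ = atan2(-4.4998,15.7943) = -15.9022°
θ_1 = β − ψ = -30.0013°
θ_3 = φ − θ_1 − θ_2 = 44.9998° (wrapped to (-180°,180°])

-30.001 -29.998 45.000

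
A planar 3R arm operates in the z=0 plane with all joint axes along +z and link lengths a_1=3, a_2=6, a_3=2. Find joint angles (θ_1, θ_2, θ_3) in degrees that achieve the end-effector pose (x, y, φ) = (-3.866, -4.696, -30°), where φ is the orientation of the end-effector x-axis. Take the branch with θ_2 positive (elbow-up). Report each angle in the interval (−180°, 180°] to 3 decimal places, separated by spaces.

149.997 90.002 90.001

wrist centre = target − a_3·(cos φ, sin φ) = (-5.5981, -3.6960)
cos θ_2 = (44.9986−3²−6²)/(2·3·6) = -0.0000; θ_2 = 90.0022° (elbow-up)
β = atan2(-3.6960,-5.5981) = -146.5660°; ψ = atan2(6.0000,2.9998) = 63.4367°
θ_1 = β − ψ = -210.0028°
θ_3 = φ − θ_1 − θ_2 = 90.0005° (wrapped to (-180°,180°])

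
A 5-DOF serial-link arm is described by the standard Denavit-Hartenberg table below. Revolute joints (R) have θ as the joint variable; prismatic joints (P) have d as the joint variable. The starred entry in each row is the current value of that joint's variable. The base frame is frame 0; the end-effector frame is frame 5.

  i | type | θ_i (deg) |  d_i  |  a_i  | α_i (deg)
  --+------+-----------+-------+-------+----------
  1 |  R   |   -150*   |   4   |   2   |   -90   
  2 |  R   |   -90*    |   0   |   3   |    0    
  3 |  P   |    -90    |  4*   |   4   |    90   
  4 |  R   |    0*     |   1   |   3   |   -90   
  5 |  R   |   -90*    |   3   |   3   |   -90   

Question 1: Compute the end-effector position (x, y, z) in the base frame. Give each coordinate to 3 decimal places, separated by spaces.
7.830 -3.562 3.000

after link 1: o_1 = (-1.7321, -1.0000, 4.0000)
after link 2: o_2 = (-1.7321, -1.0000, 7.0000)
after link 3: o_3 = (3.7321, -2.4641, 7.0000)
after link 4: o_4 = (6.3301, -0.9641, 6.0000)
after link 5: o_5 = (7.8301, -3.5622, 3.0000)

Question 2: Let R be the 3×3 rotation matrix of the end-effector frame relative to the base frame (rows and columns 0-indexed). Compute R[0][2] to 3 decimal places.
End-effector z-axis (col 2 of R) = (0.8660,0.5000,0.0000)
R[0][2] = 0.8660

0.866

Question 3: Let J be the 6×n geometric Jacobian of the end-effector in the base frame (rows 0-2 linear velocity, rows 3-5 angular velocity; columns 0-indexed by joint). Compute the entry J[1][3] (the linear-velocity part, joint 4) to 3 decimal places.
axis z_3 = (0.0000,-0.0000,-1.0000); lever o_n−o_3 = (4.0981,-1.0981,-4.0000)
cross product → J_v[:, 3] = (-1.0981,-4.0981,0.0000)
J_ω[:, 3] = z_3
entry J[1][3] = -4.0981

-4.098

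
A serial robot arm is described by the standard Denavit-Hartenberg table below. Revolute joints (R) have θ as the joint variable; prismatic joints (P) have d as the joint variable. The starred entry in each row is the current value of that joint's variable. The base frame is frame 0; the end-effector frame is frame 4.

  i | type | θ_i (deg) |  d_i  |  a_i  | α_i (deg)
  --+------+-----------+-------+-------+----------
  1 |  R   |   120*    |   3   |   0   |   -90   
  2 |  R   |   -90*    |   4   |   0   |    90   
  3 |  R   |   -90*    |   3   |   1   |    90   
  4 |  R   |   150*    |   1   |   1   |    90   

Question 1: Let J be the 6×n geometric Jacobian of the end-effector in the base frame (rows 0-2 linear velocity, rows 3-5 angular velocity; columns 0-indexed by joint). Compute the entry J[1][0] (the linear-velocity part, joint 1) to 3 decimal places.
-1.598

axis z_0 = ẑ; lever o_n−o_0 = (-1.5981,-4.9641,2.0000)
cross product → J_v[:, 0] = (4.9641,-1.5981,0.0000)
J_ω[:, 0] = z_0
entry J[1][0] = -1.5981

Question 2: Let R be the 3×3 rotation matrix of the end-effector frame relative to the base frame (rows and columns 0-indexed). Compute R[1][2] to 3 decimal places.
End-effector z-axis (col 2 of R) = (0.8660,-0.5000,0.0000)
R[1][2] = -0.5000

-0.500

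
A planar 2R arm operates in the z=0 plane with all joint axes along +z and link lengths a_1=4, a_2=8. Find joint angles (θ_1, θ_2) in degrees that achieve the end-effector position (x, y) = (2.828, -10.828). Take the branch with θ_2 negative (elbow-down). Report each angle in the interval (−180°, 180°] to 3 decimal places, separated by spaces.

-44.991 -45.015

cos θ_2 = (125.2432−4²−8²)/(2·4·8) = 0.7069; θ_2 = -45.0148° (elbow-down)
β = atan2(-10.8280,2.8280) = -75.3628°; ψ = atan2(-5.6583,9.6554) = -30.3714°
θ_1 = β − ψ = -44.9913°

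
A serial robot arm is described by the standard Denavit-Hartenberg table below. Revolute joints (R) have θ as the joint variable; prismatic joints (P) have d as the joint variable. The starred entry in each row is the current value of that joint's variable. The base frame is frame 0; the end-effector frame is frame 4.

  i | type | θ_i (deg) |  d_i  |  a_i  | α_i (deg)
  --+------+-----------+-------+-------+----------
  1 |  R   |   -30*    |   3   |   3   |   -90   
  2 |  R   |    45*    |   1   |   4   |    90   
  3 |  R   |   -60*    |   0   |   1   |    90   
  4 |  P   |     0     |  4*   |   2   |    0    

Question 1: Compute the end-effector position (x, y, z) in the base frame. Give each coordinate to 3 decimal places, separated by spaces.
after link 1: o_1 = (2.5981, -1.5000, 3.0000)
after link 2: o_2 = (5.5476, -2.0482, 0.1716)
after link 3: o_3 = (5.4207, -2.9750, -0.1820)
after link 4: o_4 = (2.0458, -5.3358, 1.5604)

2.046 -5.336 1.560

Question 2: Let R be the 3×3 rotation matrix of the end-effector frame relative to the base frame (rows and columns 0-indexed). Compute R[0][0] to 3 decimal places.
End-effector x-axis (col 0 of R) = (-0.1268,-0.9268,-0.3536)
R[0][0] = -0.1268

-0.127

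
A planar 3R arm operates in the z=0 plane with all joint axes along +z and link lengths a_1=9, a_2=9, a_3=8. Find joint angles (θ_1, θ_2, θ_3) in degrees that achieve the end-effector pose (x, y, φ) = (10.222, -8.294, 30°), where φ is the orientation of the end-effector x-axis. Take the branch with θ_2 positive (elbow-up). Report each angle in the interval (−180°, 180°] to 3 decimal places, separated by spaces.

wrist centre = target − a_3·(cos φ, sin φ) = (3.2938, -12.2940)
cos θ_2 = (161.9915−9²−9²)/(2·9·9) = -0.0001; θ_2 = 90.0030° (elbow-up)
β = atan2(-12.2940,3.2938) = -75.0016°; ψ = atan2(9.0000,8.9995) = 45.0015°
θ_1 = β − ψ = -120.0031°
θ_3 = φ − θ_1 − θ_2 = 60.0001° (wrapped to (-180°,180°])

-120.003 90.003 60.000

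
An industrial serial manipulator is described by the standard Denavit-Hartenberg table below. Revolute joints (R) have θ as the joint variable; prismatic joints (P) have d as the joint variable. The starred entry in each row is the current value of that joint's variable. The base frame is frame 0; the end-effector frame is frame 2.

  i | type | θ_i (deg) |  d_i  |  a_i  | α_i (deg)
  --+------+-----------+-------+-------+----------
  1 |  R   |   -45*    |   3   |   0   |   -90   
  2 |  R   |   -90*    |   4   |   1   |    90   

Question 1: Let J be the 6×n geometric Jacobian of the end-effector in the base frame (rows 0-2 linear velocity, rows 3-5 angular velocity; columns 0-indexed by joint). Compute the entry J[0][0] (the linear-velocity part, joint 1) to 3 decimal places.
axis z_0 = ẑ; lever o_n−o_0 = (2.8284,2.8284,4.0000)
cross product → J_v[:, 0] = (-2.8284,2.8284,0.0000)
J_ω[:, 0] = z_0
entry J[0][0] = -2.8284

-2.828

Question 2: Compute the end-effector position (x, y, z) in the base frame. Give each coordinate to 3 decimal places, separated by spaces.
2.828 2.828 4.000

after link 1: o_1 = (0.0000, 0.0000, 3.0000)
after link 2: o_2 = (2.8284, 2.8284, 4.0000)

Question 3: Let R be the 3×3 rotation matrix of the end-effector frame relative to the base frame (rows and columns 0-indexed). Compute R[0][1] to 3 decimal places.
0.707

End-effector y-axis (col 1 of R) = (0.7071,0.7071,0.0000)
R[0][1] = 0.7071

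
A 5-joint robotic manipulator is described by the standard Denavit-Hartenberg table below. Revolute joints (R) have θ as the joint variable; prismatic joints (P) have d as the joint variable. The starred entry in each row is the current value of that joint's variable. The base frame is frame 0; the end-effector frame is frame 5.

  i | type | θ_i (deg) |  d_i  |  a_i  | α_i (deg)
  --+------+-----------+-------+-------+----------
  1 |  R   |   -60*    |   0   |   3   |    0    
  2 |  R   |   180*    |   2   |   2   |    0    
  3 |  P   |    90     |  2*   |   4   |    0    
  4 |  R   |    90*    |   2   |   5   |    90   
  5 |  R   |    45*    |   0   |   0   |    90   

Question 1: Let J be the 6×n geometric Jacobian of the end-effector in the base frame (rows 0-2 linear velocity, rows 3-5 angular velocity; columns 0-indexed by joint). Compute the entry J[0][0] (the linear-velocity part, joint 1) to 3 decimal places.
axis z_0 = ẑ; lever o_n−o_0 = (-0.4641,-7.1962,6.0000)
cross product → J_v[:, 0] = (7.1962,-0.4641,0.0000)
J_ω[:, 0] = z_0
entry J[0][0] = 7.1962

7.196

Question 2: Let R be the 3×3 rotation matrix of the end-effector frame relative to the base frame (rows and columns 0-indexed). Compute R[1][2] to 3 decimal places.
-0.612

End-effector z-axis (col 2 of R) = (0.3536,-0.6124,-0.7071)
R[1][2] = -0.6124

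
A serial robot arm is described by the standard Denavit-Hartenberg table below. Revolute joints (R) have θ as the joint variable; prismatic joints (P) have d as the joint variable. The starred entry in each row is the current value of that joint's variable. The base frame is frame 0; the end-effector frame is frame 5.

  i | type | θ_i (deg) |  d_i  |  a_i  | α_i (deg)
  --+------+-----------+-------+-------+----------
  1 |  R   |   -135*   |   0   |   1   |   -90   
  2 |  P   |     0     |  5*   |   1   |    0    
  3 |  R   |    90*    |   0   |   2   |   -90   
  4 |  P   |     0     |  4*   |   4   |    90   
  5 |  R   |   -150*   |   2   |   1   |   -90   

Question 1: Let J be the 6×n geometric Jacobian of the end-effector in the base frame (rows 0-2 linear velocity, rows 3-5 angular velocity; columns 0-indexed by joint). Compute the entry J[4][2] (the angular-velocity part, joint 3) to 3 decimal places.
-0.707

axis z_2 = (0.7071,-0.7071,0.0000); lever o_n−o_2 = (3.8891,1.0607,-5.1340)
cross product → J_v[:, 2] = (3.6303,3.6303,3.5000)
J_ω[:, 2] = z_2
entry J[4][2] = -0.7071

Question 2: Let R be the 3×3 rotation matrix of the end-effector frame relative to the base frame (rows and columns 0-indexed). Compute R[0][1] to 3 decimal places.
-0.707

End-effector y-axis (col 1 of R) = (-0.7071,0.7071,-0.0000)
R[0][1] = -0.7071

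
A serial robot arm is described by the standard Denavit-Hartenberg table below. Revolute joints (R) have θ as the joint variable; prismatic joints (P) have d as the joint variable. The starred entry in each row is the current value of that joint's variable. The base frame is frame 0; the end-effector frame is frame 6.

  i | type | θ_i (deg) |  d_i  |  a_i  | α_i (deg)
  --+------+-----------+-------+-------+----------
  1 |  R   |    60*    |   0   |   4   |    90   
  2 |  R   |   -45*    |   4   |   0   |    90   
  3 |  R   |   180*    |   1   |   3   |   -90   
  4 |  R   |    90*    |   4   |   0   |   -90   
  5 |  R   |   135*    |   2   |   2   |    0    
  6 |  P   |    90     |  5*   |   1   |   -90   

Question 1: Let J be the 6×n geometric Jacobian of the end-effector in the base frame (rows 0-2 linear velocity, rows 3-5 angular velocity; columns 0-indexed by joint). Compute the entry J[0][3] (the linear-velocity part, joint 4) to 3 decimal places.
-3.225

axis z_3 = (-0.8660,0.5000,-0.0000); lever o_n−o_3 = (-1.1269,4.6340,-6.4497)
cross product → J_v[:, 3] = (-3.2249,-5.5856,-3.4497)
J_ω[:, 3] = z_3
entry J[0][3] = -3.2249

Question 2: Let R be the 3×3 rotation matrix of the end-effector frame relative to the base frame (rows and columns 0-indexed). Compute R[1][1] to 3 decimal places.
-0.612

End-effector y-axis (col 1 of R) = (-0.3536,-0.6124,0.7071)
R[1][1] = -0.6124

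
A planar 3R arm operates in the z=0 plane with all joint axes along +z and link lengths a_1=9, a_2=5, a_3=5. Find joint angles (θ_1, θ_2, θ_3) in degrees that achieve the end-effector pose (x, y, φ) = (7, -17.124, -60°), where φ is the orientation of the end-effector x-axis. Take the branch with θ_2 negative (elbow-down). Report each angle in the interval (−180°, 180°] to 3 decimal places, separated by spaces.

-59.995 -30.012 30.007

wrist centre = target − a_3·(cos φ, sin φ) = (4.5000, -12.7939)
cos θ_2 = (183.9332−9²−5²)/(2·9·5) = 0.8659; θ_2 = -30.0116° (elbow-down)
β = atan2(-12.7939,4.5000) = -70.6217°; ψ = atan2(-2.5009,13.3296) = -10.6262°
θ_1 = β − ψ = -59.9955°
θ_3 = φ − θ_1 − θ_2 = 30.0071° (wrapped to (-180°,180°])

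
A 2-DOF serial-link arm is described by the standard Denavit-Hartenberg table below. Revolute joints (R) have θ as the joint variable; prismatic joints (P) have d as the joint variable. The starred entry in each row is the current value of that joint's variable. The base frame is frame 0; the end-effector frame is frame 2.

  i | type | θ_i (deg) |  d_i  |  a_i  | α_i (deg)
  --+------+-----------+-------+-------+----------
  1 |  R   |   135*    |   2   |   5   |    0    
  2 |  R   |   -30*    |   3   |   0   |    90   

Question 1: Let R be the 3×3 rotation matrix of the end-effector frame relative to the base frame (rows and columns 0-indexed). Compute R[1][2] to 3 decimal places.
0.259

End-effector z-axis (col 2 of R) = (0.9659,0.2588,0.0000)
R[1][2] = 0.2588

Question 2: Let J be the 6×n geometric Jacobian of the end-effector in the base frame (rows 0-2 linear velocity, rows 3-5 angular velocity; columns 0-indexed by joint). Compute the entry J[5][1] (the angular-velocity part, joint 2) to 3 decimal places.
axis z_1 = (0.0000,0.0000,1.0000); lever o_n−o_1 = (0.0000,0.0000,3.0000)
cross product → J_v[:, 1] = (0.0000,0.0000,0.0000)
J_ω[:, 1] = z_1
entry J[5][1] = 1.0000

1.000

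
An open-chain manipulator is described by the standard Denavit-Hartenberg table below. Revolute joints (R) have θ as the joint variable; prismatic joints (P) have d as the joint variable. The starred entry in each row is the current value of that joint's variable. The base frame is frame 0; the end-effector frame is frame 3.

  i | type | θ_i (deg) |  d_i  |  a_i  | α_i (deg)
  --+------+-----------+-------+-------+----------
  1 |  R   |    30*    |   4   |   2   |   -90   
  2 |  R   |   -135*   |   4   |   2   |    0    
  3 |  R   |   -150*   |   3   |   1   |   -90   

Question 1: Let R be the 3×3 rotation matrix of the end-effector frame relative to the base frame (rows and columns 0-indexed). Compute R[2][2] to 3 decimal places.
End-effector z-axis (col 2 of R) = (-0.8365,-0.4830,-0.2588)
R[2][2] = -0.2588

-0.259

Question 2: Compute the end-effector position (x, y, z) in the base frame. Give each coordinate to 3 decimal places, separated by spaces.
-2.769 6.484 4.448

after link 1: o_1 = (1.7321, 1.0000, 4.0000)
after link 2: o_2 = (-1.4927, 3.7570, 5.4142)
after link 3: o_3 = (-2.7686, 6.4845, 4.4483)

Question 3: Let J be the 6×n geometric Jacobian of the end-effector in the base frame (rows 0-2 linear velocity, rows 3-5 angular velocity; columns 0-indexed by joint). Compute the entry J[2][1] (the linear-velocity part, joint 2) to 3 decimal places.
axis z_1 = (-0.5000,0.8660,0.0000); lever o_n−o_1 = (-4.5006,5.4845,0.4483)
cross product → J_v[:, 1] = (0.3882,0.2241,1.1554)
J_ω[:, 1] = z_1
entry J[2][1] = 1.1554

1.155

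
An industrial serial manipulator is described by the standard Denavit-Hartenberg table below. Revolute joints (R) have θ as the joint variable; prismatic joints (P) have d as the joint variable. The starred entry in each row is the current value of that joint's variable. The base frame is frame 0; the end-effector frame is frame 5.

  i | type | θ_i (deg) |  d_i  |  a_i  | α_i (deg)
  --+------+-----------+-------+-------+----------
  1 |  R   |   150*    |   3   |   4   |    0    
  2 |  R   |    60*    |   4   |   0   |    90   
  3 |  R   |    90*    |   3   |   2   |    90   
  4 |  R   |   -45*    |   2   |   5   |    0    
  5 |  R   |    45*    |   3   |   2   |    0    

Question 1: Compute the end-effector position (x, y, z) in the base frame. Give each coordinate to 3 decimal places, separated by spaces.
-7.526 -0.964 14.536

after link 1: o_1 = (-3.4641, 2.0000, 3.0000)
after link 2: o_2 = (-3.4641, 2.0000, 7.0000)
after link 3: o_3 = (-4.9641, 4.5981, 9.0000)
after link 4: o_4 = (-4.9284, 0.5362, 12.5355)
after link 5: o_5 = (-7.5265, -0.9638, 14.5355)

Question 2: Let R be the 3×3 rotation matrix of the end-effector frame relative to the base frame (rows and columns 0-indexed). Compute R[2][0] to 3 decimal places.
End-effector x-axis (col 0 of R) = (0.0000,-0.0000,1.0000)
R[2][0] = 1.0000

1.000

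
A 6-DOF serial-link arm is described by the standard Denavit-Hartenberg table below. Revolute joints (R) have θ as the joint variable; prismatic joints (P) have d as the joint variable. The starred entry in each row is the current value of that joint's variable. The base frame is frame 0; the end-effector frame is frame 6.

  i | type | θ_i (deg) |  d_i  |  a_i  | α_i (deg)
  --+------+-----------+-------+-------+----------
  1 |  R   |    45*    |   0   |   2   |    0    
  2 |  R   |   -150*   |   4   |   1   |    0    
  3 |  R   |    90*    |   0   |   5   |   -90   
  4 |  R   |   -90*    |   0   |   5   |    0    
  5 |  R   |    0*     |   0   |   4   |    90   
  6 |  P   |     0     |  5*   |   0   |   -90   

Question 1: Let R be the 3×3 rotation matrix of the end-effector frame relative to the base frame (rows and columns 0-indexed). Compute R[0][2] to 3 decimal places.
0.259

End-effector z-axis (col 2 of R) = (0.2588,0.9659,0.0000)
R[0][2] = 0.2588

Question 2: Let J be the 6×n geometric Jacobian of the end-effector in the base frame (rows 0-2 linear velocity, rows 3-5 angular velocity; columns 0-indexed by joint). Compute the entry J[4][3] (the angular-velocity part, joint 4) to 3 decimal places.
axis z_3 = (0.2588,0.9659,0.0000); lever o_n−o_3 = (-4.8296,1.2941,9.0000)
cross product → J_v[:, 3] = (8.6933,-2.3294,5.0000)
J_ω[:, 3] = z_3
entry J[4][3] = 0.9659

0.966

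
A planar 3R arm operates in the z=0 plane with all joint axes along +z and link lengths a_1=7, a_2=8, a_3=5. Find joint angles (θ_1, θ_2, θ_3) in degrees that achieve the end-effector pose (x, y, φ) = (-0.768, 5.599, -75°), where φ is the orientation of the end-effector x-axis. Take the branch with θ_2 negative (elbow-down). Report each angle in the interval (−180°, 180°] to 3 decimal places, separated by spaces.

wrist centre = target − a_3·(cos φ, sin φ) = (-2.0621, 10.4286)
cos θ_2 = (113.0085−7²−8²)/(2·7·8) = 0.0001; θ_2 = -89.9956° (elbow-down)
β = atan2(10.4286,-2.0621) = 101.1850°; ψ = atan2(-8.0000,7.0006) = -48.8116°
θ_1 = β − ψ = 149.9966°
θ_3 = φ − θ_1 − θ_2 = -135.0010° (wrapped to (-180°,180°])

149.997 -89.996 -135.001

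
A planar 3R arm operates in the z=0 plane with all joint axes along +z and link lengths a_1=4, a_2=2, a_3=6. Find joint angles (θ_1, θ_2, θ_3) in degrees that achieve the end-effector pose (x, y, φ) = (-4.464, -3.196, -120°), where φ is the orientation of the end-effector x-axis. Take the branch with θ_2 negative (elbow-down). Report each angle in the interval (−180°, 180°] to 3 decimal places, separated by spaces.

149.997 -149.998 -119.999

wrist centre = target − a_3·(cos φ, sin φ) = (-1.4640, 2.0002)
cos θ_2 = (6.1439−4²−2²)/(2·4·2) = -0.8660; θ_2 = -149.9978° (elbow-down)
β = atan2(2.0002,-1.4640) = 126.2020°; ψ = atan2(-1.0001,2.2680) = -23.7950°
θ_1 = β − ψ = 149.9971°
θ_3 = φ − θ_1 − θ_2 = -119.9993° (wrapped to (-180°,180°])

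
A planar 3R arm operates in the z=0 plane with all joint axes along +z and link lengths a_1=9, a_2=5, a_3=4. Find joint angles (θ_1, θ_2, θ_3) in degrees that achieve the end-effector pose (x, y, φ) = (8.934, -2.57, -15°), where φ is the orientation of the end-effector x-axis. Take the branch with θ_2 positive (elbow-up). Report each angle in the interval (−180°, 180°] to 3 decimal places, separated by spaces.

-45.006 149.993 -119.987

wrist centre = target − a_3·(cos φ, sin φ) = (5.0703, -1.5347)
cos θ_2 = (28.0633−9²−5²)/(2·9·5) = -0.8660; θ_2 = 149.9929° (elbow-up)
β = atan2(-1.5347,5.0703) = -16.8405°; ψ = atan2(2.5005,4.6702) = 28.1657°
θ_1 = β − ψ = -45.0062°
θ_3 = φ − θ_1 − θ_2 = -119.9867° (wrapped to (-180°,180°])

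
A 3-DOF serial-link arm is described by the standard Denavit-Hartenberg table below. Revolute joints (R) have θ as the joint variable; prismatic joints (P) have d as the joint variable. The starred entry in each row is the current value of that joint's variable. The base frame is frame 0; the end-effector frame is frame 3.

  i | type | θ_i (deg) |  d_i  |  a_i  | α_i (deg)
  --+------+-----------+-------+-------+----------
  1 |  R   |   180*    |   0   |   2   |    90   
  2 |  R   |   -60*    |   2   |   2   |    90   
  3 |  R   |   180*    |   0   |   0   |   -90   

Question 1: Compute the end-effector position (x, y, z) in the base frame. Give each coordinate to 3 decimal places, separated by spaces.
after link 1: o_1 = (-2.0000, 0.0000, 0.0000)
after link 2: o_2 = (-3.0000, 2.0000, -1.7321)
after link 3: o_3 = (-3.0000, 2.0000, -1.7321)

-3.000 2.000 -1.732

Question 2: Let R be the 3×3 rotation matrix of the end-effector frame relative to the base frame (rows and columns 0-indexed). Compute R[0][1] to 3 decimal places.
-0.866

End-effector y-axis (col 1 of R) = (-0.8660,-0.0000,0.5000)
R[0][1] = -0.8660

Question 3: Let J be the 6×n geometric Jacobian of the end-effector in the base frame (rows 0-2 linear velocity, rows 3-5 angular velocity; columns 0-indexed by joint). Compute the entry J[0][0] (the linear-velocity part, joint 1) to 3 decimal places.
axis z_0 = ẑ; lever o_n−o_0 = (-3.0000,2.0000,-1.7321)
cross product → J_v[:, 0] = (-2.0000,-3.0000,0.0000)
J_ω[:, 0] = z_0
entry J[0][0] = -2.0000

-2.000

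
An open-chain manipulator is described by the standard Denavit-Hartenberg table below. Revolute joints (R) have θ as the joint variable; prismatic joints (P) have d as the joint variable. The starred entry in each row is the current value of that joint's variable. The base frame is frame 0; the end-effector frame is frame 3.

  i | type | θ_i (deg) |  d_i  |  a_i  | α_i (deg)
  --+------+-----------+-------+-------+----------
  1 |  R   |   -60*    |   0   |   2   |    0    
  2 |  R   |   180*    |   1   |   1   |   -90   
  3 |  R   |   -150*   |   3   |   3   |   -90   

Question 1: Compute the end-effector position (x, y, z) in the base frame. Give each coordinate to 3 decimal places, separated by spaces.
-0.799 -4.616 2.500

after link 1: o_1 = (1.0000, -1.7321, 0.0000)
after link 2: o_2 = (0.5000, -0.8660, 1.0000)
after link 3: o_3 = (-0.7990, -4.6160, 2.5000)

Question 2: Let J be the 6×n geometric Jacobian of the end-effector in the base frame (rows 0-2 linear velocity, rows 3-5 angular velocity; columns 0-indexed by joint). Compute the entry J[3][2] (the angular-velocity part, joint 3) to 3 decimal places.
-0.866

axis z_2 = (-0.8660,-0.5000,0.0000); lever o_n−o_2 = (-1.2990,-3.7500,1.5000)
cross product → J_v[:, 2] = (-0.7500,1.2990,2.5981)
J_ω[:, 2] = z_2
entry J[3][2] = -0.8660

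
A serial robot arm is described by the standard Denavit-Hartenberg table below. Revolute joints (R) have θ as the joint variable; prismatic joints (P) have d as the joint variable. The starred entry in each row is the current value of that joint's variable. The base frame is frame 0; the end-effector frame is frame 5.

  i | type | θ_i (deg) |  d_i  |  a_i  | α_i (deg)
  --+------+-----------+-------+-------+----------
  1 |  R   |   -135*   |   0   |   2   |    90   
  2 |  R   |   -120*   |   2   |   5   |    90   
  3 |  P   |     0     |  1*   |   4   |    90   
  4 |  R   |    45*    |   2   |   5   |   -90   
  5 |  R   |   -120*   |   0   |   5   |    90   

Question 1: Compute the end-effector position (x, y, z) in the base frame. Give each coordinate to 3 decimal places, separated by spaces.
7.150 1.026 -7.941

after link 1: o_1 = (-1.4142, -1.4142, 0.0000)
after link 2: o_2 = (-1.0607, 1.7678, -4.3301)
after link 3: o_3 = (0.9659, 3.7944, -7.2942)
after link 4: o_4 = (5.7952, 5.7952, -8.5883)
after link 5: o_5 = (7.1495, 1.0258, -7.9413)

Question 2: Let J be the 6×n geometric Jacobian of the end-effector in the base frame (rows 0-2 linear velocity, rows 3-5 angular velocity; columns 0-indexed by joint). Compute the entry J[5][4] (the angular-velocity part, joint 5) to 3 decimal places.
0.966

axis z_4 = (0.1830,0.1830,0.9659); lever o_n−o_4 = (1.3543,-4.7694,0.6470)
cross product → J_v[:, 4] = (4.7253,1.1898,-1.1207)
J_ω[:, 4] = z_4
entry J[5][4] = 0.9659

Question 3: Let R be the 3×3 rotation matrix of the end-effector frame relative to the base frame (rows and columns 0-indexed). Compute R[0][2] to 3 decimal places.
-0.945

End-effector z-axis (col 2 of R) = (-0.9451,-0.2380,0.2241)
R[0][2] = -0.9451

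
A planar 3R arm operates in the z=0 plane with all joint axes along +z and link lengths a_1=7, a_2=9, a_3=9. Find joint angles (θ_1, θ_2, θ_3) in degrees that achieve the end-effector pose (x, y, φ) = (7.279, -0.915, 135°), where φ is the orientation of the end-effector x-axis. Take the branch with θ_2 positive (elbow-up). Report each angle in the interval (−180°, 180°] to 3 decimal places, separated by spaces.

wrist centre = target − a_3·(cos φ, sin φ) = (13.6430, -7.2790)
cos θ_2 = (239.1137−7²−9²)/(2·7·9) = 0.8660; θ_2 = 30.0050° (elbow-up)
β = atan2(-7.2790,13.6430) = -28.0814°; ψ = atan2(4.5007,14.7938) = 16.9212°
θ_1 = β − ψ = -45.0025°
θ_3 = φ − θ_1 − θ_2 = 149.9975° (wrapped to (-180°,180°])

-45.003 30.005 149.998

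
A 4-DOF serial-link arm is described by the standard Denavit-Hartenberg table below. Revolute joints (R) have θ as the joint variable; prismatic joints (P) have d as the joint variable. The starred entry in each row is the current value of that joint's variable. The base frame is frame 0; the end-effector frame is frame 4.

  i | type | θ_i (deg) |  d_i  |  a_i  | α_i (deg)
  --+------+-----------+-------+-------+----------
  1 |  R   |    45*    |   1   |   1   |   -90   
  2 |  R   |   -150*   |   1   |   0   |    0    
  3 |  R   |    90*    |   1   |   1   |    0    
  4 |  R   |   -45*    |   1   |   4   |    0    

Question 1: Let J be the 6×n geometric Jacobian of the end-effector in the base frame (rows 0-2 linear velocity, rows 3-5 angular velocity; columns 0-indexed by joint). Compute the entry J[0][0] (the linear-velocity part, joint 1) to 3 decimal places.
axis z_0 = ẑ; lever o_n−o_0 = (-1.7927,2.4499,5.7297)
cross product → J_v[:, 0] = (-2.4499,-1.7927,0.0000)
J_ω[:, 0] = z_0
entry J[0][0] = -2.4499

-2.450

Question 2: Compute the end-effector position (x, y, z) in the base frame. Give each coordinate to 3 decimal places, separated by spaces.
-1.793 2.450 5.730

after link 1: o_1 = (0.7071, 0.7071, 1.0000)
after link 2: o_2 = (0.0000, 1.4142, 1.0000)
after link 3: o_3 = (-0.3536, 2.4749, 1.8660)
after link 4: o_4 = (-1.7927, 2.4499, 5.7297)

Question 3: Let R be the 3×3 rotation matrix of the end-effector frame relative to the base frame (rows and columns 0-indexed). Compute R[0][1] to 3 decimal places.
End-effector y-axis (col 1 of R) = (0.6830,0.6830,0.2588)
R[0][1] = 0.6830

0.683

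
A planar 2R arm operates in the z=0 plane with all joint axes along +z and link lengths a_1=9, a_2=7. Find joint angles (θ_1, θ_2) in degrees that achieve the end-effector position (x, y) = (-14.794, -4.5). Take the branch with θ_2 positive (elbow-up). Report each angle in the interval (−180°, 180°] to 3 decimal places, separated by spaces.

-176.166 30.006

cos θ_2 = (239.1124−9²−7²)/(2·9·7) = 0.8660; θ_2 = 30.0062° (elbow-up)
β = atan2(-4.5000,-14.7940) = -163.0814°; ψ = atan2(3.5007,15.0618) = 13.0843°
θ_1 = β − ψ = -176.1658°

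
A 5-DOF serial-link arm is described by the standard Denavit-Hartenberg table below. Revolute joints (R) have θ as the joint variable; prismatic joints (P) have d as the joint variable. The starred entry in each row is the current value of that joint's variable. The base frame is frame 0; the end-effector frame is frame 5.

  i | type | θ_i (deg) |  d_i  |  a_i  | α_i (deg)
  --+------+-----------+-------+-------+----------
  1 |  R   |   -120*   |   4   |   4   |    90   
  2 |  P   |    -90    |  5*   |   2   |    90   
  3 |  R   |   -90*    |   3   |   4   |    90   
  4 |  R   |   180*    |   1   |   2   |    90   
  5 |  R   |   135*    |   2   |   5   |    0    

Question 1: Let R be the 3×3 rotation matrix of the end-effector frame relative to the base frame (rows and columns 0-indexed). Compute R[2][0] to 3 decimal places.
End-effector x-axis (col 0 of R) = (0.6124,-0.3536,0.7071)
R[2][0] = 0.7071

0.707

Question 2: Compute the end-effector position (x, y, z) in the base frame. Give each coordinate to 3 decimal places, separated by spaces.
0.964 0.598 6.536

after link 1: o_1 = (-2.0000, -3.4641, 4.0000)
after link 2: o_2 = (-6.3301, -0.9641, 2.0000)
after link 3: o_3 = (-1.3660, -0.3660, 2.0000)
after link 4: o_4 = (-3.0981, 0.6340, 3.0000)
after link 5: o_5 = (0.9638, 0.5983, 6.5355)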